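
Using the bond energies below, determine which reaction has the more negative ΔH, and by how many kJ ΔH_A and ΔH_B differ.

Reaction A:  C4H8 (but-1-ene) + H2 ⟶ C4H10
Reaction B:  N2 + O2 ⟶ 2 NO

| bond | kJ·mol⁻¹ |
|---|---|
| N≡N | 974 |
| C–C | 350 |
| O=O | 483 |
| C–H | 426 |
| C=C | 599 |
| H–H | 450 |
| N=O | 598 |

Reaction A:
  Bonds broken (reactants):
    C–C: 2 × 350 = 700
    C–H: 8 × 426 = 3408
    C=C: 1 × 599 = 599
    H–H: 1 × 450 = 450
    Σ(broken) = 5157 kJ
  Bonds formed (products):
    C–C: 3 × 350 = 1050
    C–H: 10 × 426 = 4260
    Σ(formed) = 5310 kJ
  ΔH_A = 5157 − 5310 = −153 kJ
Reaction B:
  Bonds broken (reactants):
    N≡N: 1 × 974 = 974
    O=O: 1 × 483 = 483
    Σ(broken) = 1457 kJ
  Bonds formed (products):
    N=O: 2 × 598 = 1196
    Σ(formed) = 1196 kJ
  ΔH_B = 1457 − 1196 = +261 kJ
ΔH_A − ΔH_B = −414 kJ, so reaction A has the more negative ΔH; |ΔH_A − ΔH_B| = 414 kJ.

Reaction A, by 414 kJ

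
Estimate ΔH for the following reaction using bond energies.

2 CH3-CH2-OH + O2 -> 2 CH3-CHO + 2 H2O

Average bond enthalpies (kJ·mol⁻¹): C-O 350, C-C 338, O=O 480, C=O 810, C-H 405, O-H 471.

ΔH ≈ −572 kJ

Bonds broken (reactants):
  C-C: 2 × 338 = 676
  C-H: 10 × 405 = 4050
  C-O: 2 × 350 = 700
  O-H: 2 × 471 = 942
  O=O: 1 × 480 = 480
  Σ(broken) = 6848 kJ
Bonds formed (products):
  C-C: 2 × 338 = 676
  C-H: 8 × 405 = 3240
  C=O: 2 × 810 = 1620
  O-H: 4 × 471 = 1884
  Σ(formed) = 7420 kJ
ΔH = Σ(broken) − Σ(formed) = 6848 − 7420 = −572 kJ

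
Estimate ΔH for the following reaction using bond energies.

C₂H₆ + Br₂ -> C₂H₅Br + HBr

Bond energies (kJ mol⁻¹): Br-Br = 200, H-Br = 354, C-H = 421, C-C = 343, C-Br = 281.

ΔH ≈ −14 kJ

Bonds broken (reactants):
  Br-Br: 1 × 200 = 200
  C-C: 1 × 343 = 343
  C-H: 6 × 421 = 2526
  Σ(broken) = 3069 kJ
Bonds formed (products):
  C-Br: 1 × 281 = 281
  C-C: 1 × 343 = 343
  C-H: 5 × 421 = 2105
  H-Br: 1 × 354 = 354
  Σ(formed) = 3083 kJ
ΔH = Σ(broken) − Σ(formed) = 3069 − 3083 = −14 kJ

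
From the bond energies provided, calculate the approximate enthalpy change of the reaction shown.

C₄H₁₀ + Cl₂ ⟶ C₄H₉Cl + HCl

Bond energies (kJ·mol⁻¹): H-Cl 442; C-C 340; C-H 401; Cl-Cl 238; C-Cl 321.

Bonds broken (reactants):
  C-C: 3 × 340 = 1020
  C-H: 10 × 401 = 4010
  Cl-Cl: 1 × 238 = 238
  Σ(broken) = 5268 kJ
Bonds formed (products):
  C-C: 3 × 340 = 1020
  C-Cl: 1 × 321 = 321
  C-H: 9 × 401 = 3609
  H-Cl: 1 × 442 = 442
  Σ(formed) = 5392 kJ
ΔH = Σ(broken) − Σ(formed) = 5268 − 5392 = −124 kJ

ΔH ≈ −124 kJ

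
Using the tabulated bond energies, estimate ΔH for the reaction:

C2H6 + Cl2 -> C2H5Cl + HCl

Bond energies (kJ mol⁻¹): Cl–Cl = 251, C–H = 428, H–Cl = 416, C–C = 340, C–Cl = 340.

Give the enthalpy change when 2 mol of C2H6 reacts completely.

Bonds broken (reactants):
  C–C: 1 × 340 = 340
  C–H: 6 × 428 = 2568
  Cl–Cl: 1 × 251 = 251
  Σ(broken) = 3159 kJ
Bonds formed (products):
  C–C: 1 × 340 = 340
  C–Cl: 1 × 340 = 340
  C–H: 5 × 428 = 2140
  H–Cl: 1 × 416 = 416
  Σ(formed) = 3236 kJ
ΔH = Σ(broken) − Σ(formed) = 3159 − 3236 = −77 kJ
For 2× the reaction as written: 2 × (−77) = −154 kJ

ΔH = −154 kJ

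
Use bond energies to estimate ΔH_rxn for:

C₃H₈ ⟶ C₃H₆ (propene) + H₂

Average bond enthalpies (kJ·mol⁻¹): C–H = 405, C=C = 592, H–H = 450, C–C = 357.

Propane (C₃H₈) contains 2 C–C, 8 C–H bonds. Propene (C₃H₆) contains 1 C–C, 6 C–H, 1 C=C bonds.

ΔH ≈ +125 kJ

Bonds broken (reactants):
  C–C: 2 × 357 = 714
  C–H: 8 × 405 = 3240
  Σ(broken) = 3954 kJ
Bonds formed (products):
  C–C: 1 × 357 = 357
  C–H: 6 × 405 = 2430
  C=C: 1 × 592 = 592
  H–H: 1 × 450 = 450
  Σ(formed) = 3829 kJ
ΔH = Σ(broken) − Σ(formed) = 3954 − 3829 = +125 kJ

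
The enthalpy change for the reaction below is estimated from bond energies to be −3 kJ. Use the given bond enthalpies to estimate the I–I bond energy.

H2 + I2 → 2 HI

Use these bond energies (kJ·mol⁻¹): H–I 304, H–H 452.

Let D be the I–I bond energy.
Σ(broken) = 1×452 + 1×D = 452 + D
Σ(formed) = 2×304 = 608
ΔH = Σ(broken) − Σ(formed) = (452 + D) − (608) = −156 + D
Setting this equal to −3 kJ gives D = 153 kJ/mol.

D(I–I) ≈ 153 kJ/mol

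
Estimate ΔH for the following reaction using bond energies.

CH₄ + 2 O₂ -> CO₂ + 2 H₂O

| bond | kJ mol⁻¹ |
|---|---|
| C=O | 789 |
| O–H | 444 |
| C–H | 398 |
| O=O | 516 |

Bonds broken (reactants):
  C–H: 4 × 398 = 1592
  O=O: 2 × 516 = 1032
  Σ(broken) = 2624 kJ
Bonds formed (products):
  C=O: 2 × 789 = 1578
  O–H: 4 × 444 = 1776
  Σ(formed) = 3354 kJ
ΔH = Σ(broken) − Σ(formed) = 2624 − 3354 = −730 kJ

ΔH ≈ −730 kJ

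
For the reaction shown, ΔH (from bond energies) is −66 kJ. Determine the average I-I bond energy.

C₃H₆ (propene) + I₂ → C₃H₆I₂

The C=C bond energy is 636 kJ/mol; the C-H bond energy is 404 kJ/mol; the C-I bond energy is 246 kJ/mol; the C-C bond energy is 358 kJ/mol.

Let D be the I-I bond energy.
Σ(broken) = 1×358 + 6×404 + 1×636 + 1×D = 3418 + D
Σ(formed) = 2×358 + 6×404 + 2×246 = 3632
ΔH = Σ(broken) − Σ(formed) = (3418 + D) − (3632) = −214 + D
Setting this equal to −66 kJ gives D = 148 kJ/mol.

D(I-I) ≈ 148 kJ/mol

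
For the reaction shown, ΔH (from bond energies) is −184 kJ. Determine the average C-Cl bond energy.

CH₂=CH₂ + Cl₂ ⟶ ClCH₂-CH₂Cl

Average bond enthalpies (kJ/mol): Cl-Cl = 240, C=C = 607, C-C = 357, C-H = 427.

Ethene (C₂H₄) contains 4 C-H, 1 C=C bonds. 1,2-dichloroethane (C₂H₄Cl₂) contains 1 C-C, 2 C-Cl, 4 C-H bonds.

Let D be the C-Cl bond energy.
Σ(broken) = 4×427 + 1×607 + 1×240 = 2555
Σ(formed) = 1×357 + 2×D + 4×427 = 2065 + 2D
ΔH = Σ(broken) − Σ(formed) = (2555) − (2065 + 2D) = +490 − 2D
Setting this equal to −184 kJ gives 2D = 674, so D = 337 kJ/mol.

D(C-Cl) ≈ 337 kJ/mol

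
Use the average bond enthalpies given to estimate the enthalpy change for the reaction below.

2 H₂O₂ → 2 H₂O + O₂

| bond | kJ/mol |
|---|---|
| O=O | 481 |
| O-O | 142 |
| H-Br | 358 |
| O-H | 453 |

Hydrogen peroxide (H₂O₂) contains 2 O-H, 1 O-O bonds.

Bonds broken (reactants):
  O-H: 4 × 453 = 1812
  O-O: 2 × 142 = 284
  Σ(broken) = 2096 kJ
Bonds formed (products):
  O-H: 4 × 453 = 1812
  O=O: 1 × 481 = 481
  Σ(formed) = 2293 kJ
ΔH = Σ(broken) − Σ(formed) = 2096 − 2293 = −197 kJ

ΔH ≈ −197 kJ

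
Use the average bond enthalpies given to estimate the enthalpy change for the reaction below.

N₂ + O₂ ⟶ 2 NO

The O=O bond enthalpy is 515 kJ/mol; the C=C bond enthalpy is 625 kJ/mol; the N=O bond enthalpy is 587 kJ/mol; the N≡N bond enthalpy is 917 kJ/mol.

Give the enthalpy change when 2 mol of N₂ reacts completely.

Bonds broken (reactants):
  N≡N: 1 × 917 = 917
  O=O: 1 × 515 = 515
  Σ(broken) = 1432 kJ
Bonds formed (products):
  N=O: 2 × 587 = 1174
  Σ(formed) = 1174 kJ
ΔH = Σ(broken) − Σ(formed) = 1432 − 1174 = +258 kJ
For 2× the reaction as written: 2 × (+258) = +516 kJ

ΔH = +516 kJ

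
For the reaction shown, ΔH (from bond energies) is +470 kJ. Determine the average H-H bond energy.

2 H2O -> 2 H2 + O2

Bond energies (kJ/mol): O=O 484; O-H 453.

Let D be the H-H bond energy.
Σ(broken) = 4×453 = 1812
Σ(formed) = 2×D + 1×484 = 484 + 2D
ΔH = Σ(broken) − Σ(formed) = (1812) − (484 + 2D) = +1328 − 2D
Setting this equal to +470 kJ gives 2D = 858, so D = 429 kJ/mol.

D(H-H) ≈ 429 kJ/mol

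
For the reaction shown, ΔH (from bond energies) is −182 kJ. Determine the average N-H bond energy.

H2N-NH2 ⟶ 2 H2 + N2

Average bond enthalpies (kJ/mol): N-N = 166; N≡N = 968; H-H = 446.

Let D be the N-H bond energy.
Σ(broken) = 4×D + 1×166 = 166 + 4D
Σ(formed) = 2×446 + 1×968 = 1860
ΔH = Σ(broken) − Σ(formed) = (166 + 4D) − (1860) = −1694 + 4D
Setting this equal to −182 kJ gives 4D = 1512, so D = 378 kJ/mol.

D(N-H) ≈ 378 kJ/mol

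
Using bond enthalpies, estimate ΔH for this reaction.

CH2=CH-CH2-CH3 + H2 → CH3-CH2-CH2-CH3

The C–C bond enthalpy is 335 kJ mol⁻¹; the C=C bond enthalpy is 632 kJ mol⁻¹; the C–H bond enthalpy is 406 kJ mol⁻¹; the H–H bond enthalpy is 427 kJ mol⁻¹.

Bonds broken (reactants):
  C–C: 2 × 335 = 670
  C–H: 8 × 406 = 3248
  C=C: 1 × 632 = 632
  H–H: 1 × 427 = 427
  Σ(broken) = 4977 kJ
Bonds formed (products):
  C–C: 3 × 335 = 1005
  C–H: 10 × 406 = 4060
  Σ(formed) = 5065 kJ
ΔH = Σ(broken) − Σ(formed) = 4977 − 5065 = −88 kJ

ΔH ≈ −88 kJ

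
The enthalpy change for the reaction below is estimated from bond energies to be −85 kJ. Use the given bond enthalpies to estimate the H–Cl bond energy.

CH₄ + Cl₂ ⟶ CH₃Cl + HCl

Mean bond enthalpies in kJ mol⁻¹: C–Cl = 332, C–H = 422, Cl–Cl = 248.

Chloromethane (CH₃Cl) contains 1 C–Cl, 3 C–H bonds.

Let D be the H–Cl bond energy.
Σ(broken) = 4×422 + 1×248 = 1936
Σ(formed) = 1×332 + 3×422 + 1×D = 1598 + D
ΔH = Σ(broken) − Σ(formed) = (1936) − (1598 + D) = +338 − D
Setting this equal to −85 kJ gives D = 423 kJ/mol.

D(H–Cl) ≈ 423 kJ/mol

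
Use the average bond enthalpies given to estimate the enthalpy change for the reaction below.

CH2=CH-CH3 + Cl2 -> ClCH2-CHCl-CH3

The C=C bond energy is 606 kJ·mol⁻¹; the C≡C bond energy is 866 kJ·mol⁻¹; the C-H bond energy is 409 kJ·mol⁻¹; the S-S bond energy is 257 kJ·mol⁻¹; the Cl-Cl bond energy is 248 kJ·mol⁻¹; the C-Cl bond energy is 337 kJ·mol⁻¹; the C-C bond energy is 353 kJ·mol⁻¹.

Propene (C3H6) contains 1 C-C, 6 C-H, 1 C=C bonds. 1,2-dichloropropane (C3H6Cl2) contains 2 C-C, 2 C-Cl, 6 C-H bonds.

ΔH ≈ −173 kJ

Bonds broken (reactants):
  C-C: 1 × 353 = 353
  C-H: 6 × 409 = 2454
  C=C: 1 × 606 = 606
  Cl-Cl: 1 × 248 = 248
  Σ(broken) = 3661 kJ
Bonds formed (products):
  C-C: 2 × 353 = 706
  C-Cl: 2 × 337 = 674
  C-H: 6 × 409 = 2454
  Σ(formed) = 3834 kJ
ΔH = Σ(broken) − Σ(formed) = 3661 − 3834 = −173 kJ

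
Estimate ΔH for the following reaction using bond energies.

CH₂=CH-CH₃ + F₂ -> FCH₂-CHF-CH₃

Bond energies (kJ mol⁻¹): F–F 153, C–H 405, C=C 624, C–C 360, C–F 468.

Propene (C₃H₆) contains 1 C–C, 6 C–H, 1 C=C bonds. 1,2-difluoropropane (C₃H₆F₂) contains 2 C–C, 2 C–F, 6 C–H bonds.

ΔH ≈ −519 kJ

Bonds broken (reactants):
  C–C: 1 × 360 = 360
  C–H: 6 × 405 = 2430
  C=C: 1 × 624 = 624
  F–F: 1 × 153 = 153
  Σ(broken) = 3567 kJ
Bonds formed (products):
  C–C: 2 × 360 = 720
  C–F: 2 × 468 = 936
  C–H: 6 × 405 = 2430
  Σ(formed) = 4086 kJ
ΔH = Σ(broken) − Σ(formed) = 3567 − 4086 = −519 kJ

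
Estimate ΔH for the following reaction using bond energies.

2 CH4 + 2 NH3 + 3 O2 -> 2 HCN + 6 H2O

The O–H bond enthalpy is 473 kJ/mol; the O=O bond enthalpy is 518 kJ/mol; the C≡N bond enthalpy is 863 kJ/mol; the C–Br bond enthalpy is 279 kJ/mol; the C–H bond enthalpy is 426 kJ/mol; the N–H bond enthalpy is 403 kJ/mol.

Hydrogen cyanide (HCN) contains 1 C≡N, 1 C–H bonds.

ΔH ≈ −874 kJ

Bonds broken (reactants):
  C–H: 8 × 426 = 3408
  N–H: 6 × 403 = 2418
  O=O: 3 × 518 = 1554
  Σ(broken) = 7380 kJ
Bonds formed (products):
  C≡N: 2 × 863 = 1726
  C–H: 2 × 426 = 852
  O–H: 12 × 473 = 5676
  Σ(formed) = 8254 kJ
ΔH = Σ(broken) − Σ(formed) = 7380 − 8254 = −874 kJ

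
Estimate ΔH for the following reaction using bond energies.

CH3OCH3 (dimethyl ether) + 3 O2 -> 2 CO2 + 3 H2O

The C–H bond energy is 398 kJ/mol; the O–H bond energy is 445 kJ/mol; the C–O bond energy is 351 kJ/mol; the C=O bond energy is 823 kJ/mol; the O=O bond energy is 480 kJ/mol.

Bonds broken (reactants):
  C–H: 6 × 398 = 2388
  C–O: 2 × 351 = 702
  O=O: 3 × 480 = 1440
  Σ(broken) = 4530 kJ
Bonds formed (products):
  C=O: 4 × 823 = 3292
  O–H: 6 × 445 = 2670
  Σ(formed) = 5962 kJ
ΔH = Σ(broken) − Σ(formed) = 4530 − 5962 = −1432 kJ

ΔH ≈ −1432 kJ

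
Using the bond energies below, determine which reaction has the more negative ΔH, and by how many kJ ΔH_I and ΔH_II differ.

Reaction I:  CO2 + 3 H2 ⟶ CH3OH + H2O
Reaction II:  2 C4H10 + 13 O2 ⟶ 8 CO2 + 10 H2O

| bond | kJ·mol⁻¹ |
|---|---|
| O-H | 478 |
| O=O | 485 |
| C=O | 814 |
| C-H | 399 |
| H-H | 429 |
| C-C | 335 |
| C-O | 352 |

Reaction II, by 6221 kJ

Reaction I:
  Bonds broken (reactants):
    C=O: 2 × 814 = 1628
    H-H: 3 × 429 = 1287
    Σ(broken) = 2915 kJ
  Bonds formed (products):
    C-H: 3 × 399 = 1197
    C-O: 1 × 352 = 352
    O-H: 3 × 478 = 1434
    Σ(formed) = 2983 kJ
  ΔH_I = 2915 − 2983 = −68 kJ
Reaction II:
  Bonds broken (reactants):
    C-C: 6 × 335 = 2010
    C-H: 20 × 399 = 7980
    O=O: 13 × 485 = 6305
    Σ(broken) = 16295 kJ
  Bonds formed (products):
    C=O: 16 × 814 = 13024
    O-H: 20 × 478 = 9560
    Σ(formed) = 22584 kJ
  ΔH_II = 16295 − 22584 = −6289 kJ
ΔH_I − ΔH_II = +6221 kJ, so reaction II has the more negative ΔH; |ΔH_I − ΔH_II| = 6221 kJ.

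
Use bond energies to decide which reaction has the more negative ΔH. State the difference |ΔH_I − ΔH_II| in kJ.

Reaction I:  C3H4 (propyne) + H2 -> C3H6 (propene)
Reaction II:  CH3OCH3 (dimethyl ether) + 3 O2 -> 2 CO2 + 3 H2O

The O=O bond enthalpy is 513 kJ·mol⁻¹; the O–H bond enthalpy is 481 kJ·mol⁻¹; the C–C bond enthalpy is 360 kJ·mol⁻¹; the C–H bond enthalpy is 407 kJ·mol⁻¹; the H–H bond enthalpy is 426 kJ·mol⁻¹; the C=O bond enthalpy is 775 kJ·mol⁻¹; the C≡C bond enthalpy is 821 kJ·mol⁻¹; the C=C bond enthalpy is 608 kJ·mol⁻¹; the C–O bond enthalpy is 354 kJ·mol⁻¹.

Reaction I:
  Bonds broken (reactants):
    C≡C: 1 × 821 = 821
    C–C: 1 × 360 = 360
    C–H: 4 × 407 = 1628
    H–H: 1 × 426 = 426
    Σ(broken) = 3235 kJ
  Bonds formed (products):
    C–C: 1 × 360 = 360
    C–H: 6 × 407 = 2442
    C=C: 1 × 608 = 608
    Σ(formed) = 3410 kJ
  ΔH_I = 3235 − 3410 = −175 kJ
Reaction II:
  Bonds broken (reactants):
    C–H: 6 × 407 = 2442
    C–O: 2 × 354 = 708
    O=O: 3 × 513 = 1539
    Σ(broken) = 4689 kJ
  Bonds formed (products):
    C=O: 4 × 775 = 3100
    O–H: 6 × 481 = 2886
    Σ(formed) = 5986 kJ
  ΔH_II = 4689 − 5986 = −1297 kJ
ΔH_I − ΔH_II = +1122 kJ, so reaction II has the more negative ΔH; |ΔH_I − ΔH_II| = 1122 kJ.

Reaction II, by 1122 kJ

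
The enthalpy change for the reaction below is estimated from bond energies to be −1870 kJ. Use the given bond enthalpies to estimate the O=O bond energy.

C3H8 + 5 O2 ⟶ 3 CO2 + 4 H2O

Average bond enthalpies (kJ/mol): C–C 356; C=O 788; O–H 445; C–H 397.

D(O=O) ≈ 506 kJ/mol

Let D be the O=O bond energy.
Σ(broken) = 2×356 + 8×397 + 5×D = 3888 + 5D
Σ(formed) = 6×788 + 8×445 = 8288
ΔH = Σ(broken) − Σ(formed) = (3888 + 5D) − (8288) = −4400 + 5D
Setting this equal to −1870 kJ gives 5D = 2530, so D = 506 kJ/mol.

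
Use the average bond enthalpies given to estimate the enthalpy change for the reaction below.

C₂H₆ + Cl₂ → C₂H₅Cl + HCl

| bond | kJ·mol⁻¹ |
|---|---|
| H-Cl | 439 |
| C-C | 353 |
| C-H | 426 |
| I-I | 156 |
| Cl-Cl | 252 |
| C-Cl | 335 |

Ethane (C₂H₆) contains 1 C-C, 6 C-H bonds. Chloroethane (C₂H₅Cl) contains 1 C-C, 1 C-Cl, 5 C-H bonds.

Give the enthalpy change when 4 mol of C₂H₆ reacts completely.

Bonds broken (reactants):
  C-C: 1 × 353 = 353
  C-H: 6 × 426 = 2556
  Cl-Cl: 1 × 252 = 252
  Σ(broken) = 3161 kJ
Bonds formed (products):
  C-C: 1 × 353 = 353
  C-Cl: 1 × 335 = 335
  C-H: 5 × 426 = 2130
  H-Cl: 1 × 439 = 439
  Σ(formed) = 3257 kJ
ΔH = Σ(broken) − Σ(formed) = 3161 − 3257 = −96 kJ
For 4× the reaction as written: 4 × (−96) = −384 kJ

ΔH = −384 kJ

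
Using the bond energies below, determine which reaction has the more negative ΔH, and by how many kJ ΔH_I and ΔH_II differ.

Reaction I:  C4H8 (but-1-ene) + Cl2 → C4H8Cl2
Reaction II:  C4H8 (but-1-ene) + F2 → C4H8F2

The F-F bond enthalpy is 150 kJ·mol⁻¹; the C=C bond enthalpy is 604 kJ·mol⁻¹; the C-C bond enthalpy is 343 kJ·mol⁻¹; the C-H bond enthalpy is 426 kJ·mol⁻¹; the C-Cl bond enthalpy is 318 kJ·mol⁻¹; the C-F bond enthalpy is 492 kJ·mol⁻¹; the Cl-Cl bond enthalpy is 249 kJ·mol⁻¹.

Reaction I:
  Bonds broken (reactants):
    C-C: 2 × 343 = 686
    C-H: 8 × 426 = 3408
    C=C: 1 × 604 = 604
    Cl-Cl: 1 × 249 = 249
    Σ(broken) = 4947 kJ
  Bonds formed (products):
    C-C: 3 × 343 = 1029
    C-Cl: 2 × 318 = 636
    C-H: 8 × 426 = 3408
    Σ(formed) = 5073 kJ
  ΔH_I = 4947 − 5073 = −126 kJ
Reaction II:
  Bonds broken (reactants):
    C-C: 2 × 343 = 686
    C-H: 8 × 426 = 3408
    C=C: 1 × 604 = 604
    F-F: 1 × 150 = 150
    Σ(broken) = 4848 kJ
  Bonds formed (products):
    C-C: 3 × 343 = 1029
    C-F: 2 × 492 = 984
    C-H: 8 × 426 = 3408
    Σ(formed) = 5421 kJ
  ΔH_II = 4848 − 5421 = −573 kJ
ΔH_I − ΔH_II = +447 kJ, so reaction II has the more negative ΔH; |ΔH_I − ΔH_II| = 447 kJ.

Reaction II, by 447 kJ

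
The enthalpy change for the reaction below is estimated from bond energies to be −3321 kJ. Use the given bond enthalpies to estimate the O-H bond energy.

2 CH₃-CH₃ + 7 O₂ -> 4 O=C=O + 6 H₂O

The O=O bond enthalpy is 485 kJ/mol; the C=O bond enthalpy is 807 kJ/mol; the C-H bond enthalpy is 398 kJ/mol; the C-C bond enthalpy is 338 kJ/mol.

D(O-H) ≈ 476 kJ/mol

Let D be the O-H bond energy.
Σ(broken) = 2×338 + 12×398 + 7×485 = 8847
Σ(formed) = 8×807 + 12×D = 6456 + 12D
ΔH = Σ(broken) − Σ(formed) = (8847) − (6456 + 12D) = +2391 − 12D
Setting this equal to −3321 kJ gives 12D = 5712, so D = 476 kJ/mol.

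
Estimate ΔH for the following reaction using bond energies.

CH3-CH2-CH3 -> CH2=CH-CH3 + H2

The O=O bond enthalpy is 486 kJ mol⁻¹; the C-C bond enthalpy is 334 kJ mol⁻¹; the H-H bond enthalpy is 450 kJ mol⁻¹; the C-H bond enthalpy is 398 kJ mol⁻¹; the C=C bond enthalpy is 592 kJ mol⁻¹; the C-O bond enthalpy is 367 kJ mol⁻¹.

ΔH ≈ +88 kJ

Bonds broken (reactants):
  C-C: 2 × 334 = 668
  C-H: 8 × 398 = 3184
  Σ(broken) = 3852 kJ
Bonds formed (products):
  C-C: 1 × 334 = 334
  C-H: 6 × 398 = 2388
  C=C: 1 × 592 = 592
  H-H: 1 × 450 = 450
  Σ(formed) = 3764 kJ
ΔH = Σ(broken) − Σ(formed) = 3852 − 3764 = +88 kJ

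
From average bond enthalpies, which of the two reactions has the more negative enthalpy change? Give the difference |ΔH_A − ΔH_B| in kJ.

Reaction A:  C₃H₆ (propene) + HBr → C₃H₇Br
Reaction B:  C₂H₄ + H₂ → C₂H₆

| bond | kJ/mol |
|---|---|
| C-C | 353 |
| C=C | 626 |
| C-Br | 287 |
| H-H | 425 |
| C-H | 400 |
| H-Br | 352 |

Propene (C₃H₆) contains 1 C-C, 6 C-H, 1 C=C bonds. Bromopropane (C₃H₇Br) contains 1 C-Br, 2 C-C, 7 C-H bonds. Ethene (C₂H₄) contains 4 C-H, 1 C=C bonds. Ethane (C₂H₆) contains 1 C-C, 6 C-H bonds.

Reaction A:
  Bonds broken (reactants):
    C-C: 1 × 353 = 353
    C-H: 6 × 400 = 2400
    C=C: 1 × 626 = 626
    H-Br: 1 × 352 = 352
    Σ(broken) = 3731 kJ
  Bonds formed (products):
    C-Br: 1 × 287 = 287
    C-C: 2 × 353 = 706
    C-H: 7 × 400 = 2800
    Σ(formed) = 3793 kJ
  ΔH_A = 3731 − 3793 = −62 kJ
Reaction B:
  Bonds broken (reactants):
    C-H: 4 × 400 = 1600
    C=C: 1 × 626 = 626
    H-H: 1 × 425 = 425
    Σ(broken) = 2651 kJ
  Bonds formed (products):
    C-C: 1 × 353 = 353
    C-H: 6 × 400 = 2400
    Σ(formed) = 2753 kJ
  ΔH_B = 2651 − 2753 = −102 kJ
ΔH_A − ΔH_B = +40 kJ, so reaction B has the more negative ΔH; |ΔH_A − ΔH_B| = 40 kJ.

Reaction B, by 40 kJ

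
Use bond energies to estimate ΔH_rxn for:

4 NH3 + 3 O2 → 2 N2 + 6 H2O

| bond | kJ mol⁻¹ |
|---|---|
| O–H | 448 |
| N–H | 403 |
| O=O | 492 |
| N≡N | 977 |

Bonds broken (reactants):
  N–H: 12 × 403 = 4836
  O=O: 3 × 492 = 1476
  Σ(broken) = 6312 kJ
Bonds formed (products):
  N≡N: 2 × 977 = 1954
  O–H: 12 × 448 = 5376
  Σ(formed) = 7330 kJ
ΔH = Σ(broken) − Σ(formed) = 6312 − 7330 = −1018 kJ

ΔH ≈ −1018 kJ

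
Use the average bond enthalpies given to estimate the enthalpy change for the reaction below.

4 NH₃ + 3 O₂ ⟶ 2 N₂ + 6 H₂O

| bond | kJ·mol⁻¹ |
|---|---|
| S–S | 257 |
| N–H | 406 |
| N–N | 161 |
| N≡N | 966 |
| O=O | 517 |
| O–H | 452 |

Bonds broken (reactants):
  N–H: 12 × 406 = 4872
  O=O: 3 × 517 = 1551
  Σ(broken) = 6423 kJ
Bonds formed (products):
  N≡N: 2 × 966 = 1932
  O–H: 12 × 452 = 5424
  Σ(formed) = 7356 kJ
ΔH = Σ(broken) − Σ(formed) = 6423 − 7356 = −933 kJ

ΔH ≈ −933 kJ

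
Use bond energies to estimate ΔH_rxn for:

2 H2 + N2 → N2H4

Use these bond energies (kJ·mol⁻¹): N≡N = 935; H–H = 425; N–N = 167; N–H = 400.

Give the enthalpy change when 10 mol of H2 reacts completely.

ΔH = +90 kJ

Bonds broken (reactants):
  H–H: 2 × 425 = 850
  N≡N: 1 × 935 = 935
  Σ(broken) = 1785 kJ
Bonds formed (products):
  N–H: 4 × 400 = 1600
  N–N: 1 × 167 = 167
  Σ(formed) = 1767 kJ
ΔH = Σ(broken) − Σ(formed) = 1785 − 1767 = +18 kJ
For 5× the reaction as written: 5 × (+18) = +90 kJ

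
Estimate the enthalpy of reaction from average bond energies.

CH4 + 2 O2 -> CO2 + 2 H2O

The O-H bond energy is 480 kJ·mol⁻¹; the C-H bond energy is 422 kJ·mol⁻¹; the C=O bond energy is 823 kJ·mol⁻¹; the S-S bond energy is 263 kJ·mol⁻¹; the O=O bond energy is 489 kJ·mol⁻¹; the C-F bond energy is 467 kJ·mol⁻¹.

Bonds broken (reactants):
  C-H: 4 × 422 = 1688
  O=O: 2 × 489 = 978
  Σ(broken) = 2666 kJ
Bonds formed (products):
  C=O: 2 × 823 = 1646
  O-H: 4 × 480 = 1920
  Σ(formed) = 3566 kJ
ΔH = Σ(broken) − Σ(formed) = 2666 − 3566 = −900 kJ

ΔH ≈ −900 kJ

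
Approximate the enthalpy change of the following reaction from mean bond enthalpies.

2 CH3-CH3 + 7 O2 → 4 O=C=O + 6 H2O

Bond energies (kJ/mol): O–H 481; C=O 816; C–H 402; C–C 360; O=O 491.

Bonds broken (reactants):
  C–C: 2 × 360 = 720
  C–H: 12 × 402 = 4824
  O=O: 7 × 491 = 3437
  Σ(broken) = 8981 kJ
Bonds formed (products):
  C=O: 8 × 816 = 6528
  O–H: 12 × 481 = 5772
  Σ(formed) = 12300 kJ
ΔH = Σ(broken) − Σ(formed) = 8981 − 12300 = −3319 kJ

ΔH ≈ −3319 kJ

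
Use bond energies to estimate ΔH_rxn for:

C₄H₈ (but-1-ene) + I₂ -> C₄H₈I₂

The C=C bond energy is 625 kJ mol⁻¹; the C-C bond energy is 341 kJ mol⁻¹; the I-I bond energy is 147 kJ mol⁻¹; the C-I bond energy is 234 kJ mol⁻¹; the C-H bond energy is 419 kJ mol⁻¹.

Bonds broken (reactants):
  C-C: 2 × 341 = 682
  C-H: 8 × 419 = 3352
  C=C: 1 × 625 = 625
  I-I: 1 × 147 = 147
  Σ(broken) = 4806 kJ
Bonds formed (products):
  C-C: 3 × 341 = 1023
  C-H: 8 × 419 = 3352
  C-I: 2 × 234 = 468
  Σ(formed) = 4843 kJ
ΔH = Σ(broken) − Σ(formed) = 4806 − 4843 = −37 kJ

ΔH ≈ −37 kJ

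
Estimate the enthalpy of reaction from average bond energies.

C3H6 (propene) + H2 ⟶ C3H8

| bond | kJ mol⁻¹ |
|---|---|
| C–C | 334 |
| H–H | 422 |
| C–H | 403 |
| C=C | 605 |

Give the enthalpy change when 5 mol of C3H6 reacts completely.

Bonds broken (reactants):
  C–C: 1 × 334 = 334
  C–H: 6 × 403 = 2418
  C=C: 1 × 605 = 605
  H–H: 1 × 422 = 422
  Σ(broken) = 3779 kJ
Bonds formed (products):
  C–C: 2 × 334 = 668
  C–H: 8 × 403 = 3224
  Σ(formed) = 3892 kJ
ΔH = Σ(broken) − Σ(formed) = 3779 − 3892 = −113 kJ
For 5× the reaction as written: 5 × (−113) = −565 kJ

ΔH = −565 kJ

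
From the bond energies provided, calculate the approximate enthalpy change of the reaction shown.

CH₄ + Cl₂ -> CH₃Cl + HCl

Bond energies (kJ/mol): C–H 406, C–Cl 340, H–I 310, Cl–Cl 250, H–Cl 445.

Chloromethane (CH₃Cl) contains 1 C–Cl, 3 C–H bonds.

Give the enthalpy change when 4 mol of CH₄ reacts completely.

ΔH = −516 kJ

Bonds broken (reactants):
  C–H: 4 × 406 = 1624
  Cl–Cl: 1 × 250 = 250
  Σ(broken) = 1874 kJ
Bonds formed (products):
  C–Cl: 1 × 340 = 340
  C–H: 3 × 406 = 1218
  H–Cl: 1 × 445 = 445
  Σ(formed) = 2003 kJ
ΔH = Σ(broken) − Σ(formed) = 1874 − 2003 = −129 kJ
For 4× the reaction as written: 4 × (−129) = −516 kJ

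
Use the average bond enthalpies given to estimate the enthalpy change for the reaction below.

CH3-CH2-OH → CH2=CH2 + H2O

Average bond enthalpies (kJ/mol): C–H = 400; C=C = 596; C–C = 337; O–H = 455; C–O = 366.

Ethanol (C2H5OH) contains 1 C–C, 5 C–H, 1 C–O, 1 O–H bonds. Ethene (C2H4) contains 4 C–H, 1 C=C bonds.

Bonds broken (reactants):
  C–C: 1 × 337 = 337
  C–H: 5 × 400 = 2000
  C–O: 1 × 366 = 366
  O–H: 1 × 455 = 455
  Σ(broken) = 3158 kJ
Bonds formed (products):
  C–H: 4 × 400 = 1600
  C=C: 1 × 596 = 596
  O–H: 2 × 455 = 910
  Σ(formed) = 3106 kJ
ΔH = Σ(broken) − Σ(formed) = 3158 − 3106 = +52 kJ

ΔH ≈ +52 kJ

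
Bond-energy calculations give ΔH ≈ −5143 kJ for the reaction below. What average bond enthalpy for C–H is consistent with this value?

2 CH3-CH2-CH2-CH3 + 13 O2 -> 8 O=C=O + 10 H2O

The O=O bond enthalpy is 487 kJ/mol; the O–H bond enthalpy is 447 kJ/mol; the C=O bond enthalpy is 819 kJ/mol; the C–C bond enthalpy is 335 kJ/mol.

Let D be the C–H bond energy.
Σ(broken) = 6×335 + 20×D + 13×487 = 8341 + 20D
Σ(formed) = 16×819 + 20×447 = 22044
ΔH = Σ(broken) − Σ(formed) = (8341 + 20D) − (22044) = −13703 + 20D
Setting this equal to −5143 kJ gives 20D = 8560, so D = 428 kJ/mol.

D(C–H) ≈ 428 kJ/mol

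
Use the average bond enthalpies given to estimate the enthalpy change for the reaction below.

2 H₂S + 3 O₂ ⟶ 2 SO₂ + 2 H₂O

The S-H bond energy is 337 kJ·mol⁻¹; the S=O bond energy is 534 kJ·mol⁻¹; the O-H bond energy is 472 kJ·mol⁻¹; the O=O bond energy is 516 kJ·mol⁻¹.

Bonds broken (reactants):
  O=O: 3 × 516 = 1548
  S-H: 4 × 337 = 1348
  Σ(broken) = 2896 kJ
Bonds formed (products):
  O-H: 4 × 472 = 1888
  S=O: 4 × 534 = 2136
  Σ(formed) = 4024 kJ
ΔH = Σ(broken) − Σ(formed) = 2896 − 4024 = −1128 kJ

ΔH ≈ −1128 kJ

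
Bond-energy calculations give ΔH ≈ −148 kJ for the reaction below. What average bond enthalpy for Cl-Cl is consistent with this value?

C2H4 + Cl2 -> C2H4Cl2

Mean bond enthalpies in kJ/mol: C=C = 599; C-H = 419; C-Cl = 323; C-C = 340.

Let D be the Cl-Cl bond energy.
Σ(broken) = 4×419 + 1×599 + 1×D = 2275 + D
Σ(formed) = 1×340 + 2×323 + 4×419 = 2662
ΔH = Σ(broken) − Σ(formed) = (2275 + D) − (2662) = −387 + D
Setting this equal to −148 kJ gives D = 239 kJ/mol.

D(Cl-Cl) ≈ 239 kJ/mol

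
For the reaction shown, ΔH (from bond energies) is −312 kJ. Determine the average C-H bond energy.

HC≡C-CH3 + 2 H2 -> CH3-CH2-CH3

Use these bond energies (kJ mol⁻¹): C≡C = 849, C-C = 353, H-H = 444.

D(C-H) ≈ 424 kJ/mol

Let D be the C-H bond energy.
Σ(broken) = 1×849 + 1×353 + 4×D + 2×444 = 2090 + 4D
Σ(formed) = 2×353 + 8×D = 706 + 8D
ΔH = Σ(broken) − Σ(formed) = (2090 + 4D) − (706 + 8D) = +1384 − 4D
Setting this equal to −312 kJ gives 4D = 1696, so D = 424 kJ/mol.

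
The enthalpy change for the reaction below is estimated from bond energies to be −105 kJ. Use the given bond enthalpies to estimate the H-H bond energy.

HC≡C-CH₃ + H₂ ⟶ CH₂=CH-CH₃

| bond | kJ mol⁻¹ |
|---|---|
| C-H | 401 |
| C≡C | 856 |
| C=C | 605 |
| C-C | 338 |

Let D be the H-H bond energy.
Σ(broken) = 1×856 + 1×338 + 4×401 + 1×D = 2798 + D
Σ(formed) = 1×338 + 6×401 + 1×605 = 3349
ΔH = Σ(broken) − Σ(formed) = (2798 + D) − (3349) = −551 + D
Setting this equal to −105 kJ gives D = 446 kJ/mol.

D(H-H) ≈ 446 kJ/mol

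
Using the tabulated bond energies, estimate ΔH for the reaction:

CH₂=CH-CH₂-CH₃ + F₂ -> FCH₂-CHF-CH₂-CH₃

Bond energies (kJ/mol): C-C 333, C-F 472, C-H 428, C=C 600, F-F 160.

Bonds broken (reactants):
  C-C: 2 × 333 = 666
  C-H: 8 × 428 = 3424
  C=C: 1 × 600 = 600
  F-F: 1 × 160 = 160
  Σ(broken) = 4850 kJ
Bonds formed (products):
  C-C: 3 × 333 = 999
  C-F: 2 × 472 = 944
  C-H: 8 × 428 = 3424
  Σ(formed) = 5367 kJ
ΔH = Σ(broken) − Σ(formed) = 4850 − 5367 = −517 kJ

ΔH ≈ −517 kJ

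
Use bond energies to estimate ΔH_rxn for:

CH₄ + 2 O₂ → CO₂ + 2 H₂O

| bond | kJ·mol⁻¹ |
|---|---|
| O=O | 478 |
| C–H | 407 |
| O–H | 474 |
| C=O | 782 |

ΔH ≈ −876 kJ

Bonds broken (reactants):
  C–H: 4 × 407 = 1628
  O=O: 2 × 478 = 956
  Σ(broken) = 2584 kJ
Bonds formed (products):
  C=O: 2 × 782 = 1564
  O–H: 4 × 474 = 1896
  Σ(formed) = 3460 kJ
ΔH = Σ(broken) − Σ(formed) = 2584 − 3460 = −876 kJ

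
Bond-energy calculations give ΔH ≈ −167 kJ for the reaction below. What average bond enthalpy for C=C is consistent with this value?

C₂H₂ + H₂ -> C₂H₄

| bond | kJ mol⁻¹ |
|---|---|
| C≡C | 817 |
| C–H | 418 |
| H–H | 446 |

D(C=C) ≈ 594 kJ/mol

Let D be the C=C bond energy.
Σ(broken) = 1×817 + 2×418 + 1×446 = 2099
Σ(formed) = 4×418 + 1×D = 1672 + D
ΔH = Σ(broken) − Σ(formed) = (2099) − (1672 + D) = +427 − D
Setting this equal to −167 kJ gives D = 594 kJ/mol.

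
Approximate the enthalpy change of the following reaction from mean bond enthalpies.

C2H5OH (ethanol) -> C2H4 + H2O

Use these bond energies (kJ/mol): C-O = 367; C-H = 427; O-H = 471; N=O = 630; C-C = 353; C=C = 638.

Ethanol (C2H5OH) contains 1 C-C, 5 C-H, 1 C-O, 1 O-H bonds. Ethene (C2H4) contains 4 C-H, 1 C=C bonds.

Bonds broken (reactants):
  C-C: 1 × 353 = 353
  C-H: 5 × 427 = 2135
  C-O: 1 × 367 = 367
  O-H: 1 × 471 = 471
  Σ(broken) = 3326 kJ
Bonds formed (products):
  C-H: 4 × 427 = 1708
  C=C: 1 × 638 = 638
  O-H: 2 × 471 = 942
  Σ(formed) = 3288 kJ
ΔH = Σ(broken) − Σ(formed) = 3326 − 3288 = +38 kJ

ΔH ≈ +38 kJ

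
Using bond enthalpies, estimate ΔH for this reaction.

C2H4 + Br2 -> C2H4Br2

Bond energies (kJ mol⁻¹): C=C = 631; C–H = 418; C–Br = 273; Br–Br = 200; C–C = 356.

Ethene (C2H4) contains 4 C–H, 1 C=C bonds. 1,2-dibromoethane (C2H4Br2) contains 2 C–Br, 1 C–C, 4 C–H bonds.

ΔH ≈ −71 kJ

Bonds broken (reactants):
  Br–Br: 1 × 200 = 200
  C–H: 4 × 418 = 1672
  C=C: 1 × 631 = 631
  Σ(broken) = 2503 kJ
Bonds formed (products):
  C–Br: 2 × 273 = 546
  C–C: 1 × 356 = 356
  C–H: 4 × 418 = 1672
  Σ(formed) = 2574 kJ
ΔH = Σ(broken) − Σ(formed) = 2503 − 2574 = −71 kJ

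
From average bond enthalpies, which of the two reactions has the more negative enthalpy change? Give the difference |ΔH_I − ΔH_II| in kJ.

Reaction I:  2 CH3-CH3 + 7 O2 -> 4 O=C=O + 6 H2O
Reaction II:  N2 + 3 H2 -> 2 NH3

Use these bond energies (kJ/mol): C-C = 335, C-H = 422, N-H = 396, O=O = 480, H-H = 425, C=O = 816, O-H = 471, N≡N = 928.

Reaction I:
  Bonds broken (reactants):
    C-C: 2 × 335 = 670
    C-H: 12 × 422 = 5064
    O=O: 7 × 480 = 3360
    Σ(broken) = 9094 kJ
  Bonds formed (products):
    C=O: 8 × 816 = 6528
    O-H: 12 × 471 = 5652
    Σ(formed) = 12180 kJ
  ΔH_I = 9094 − 12180 = −3086 kJ
Reaction II:
  Bonds broken (reactants):
    H-H: 3 × 425 = 1275
    N≡N: 1 × 928 = 928
    Σ(broken) = 2203 kJ
  Bonds formed (products):
    N-H: 6 × 396 = 2376
    Σ(formed) = 2376 kJ
  ΔH_II = 2203 − 2376 = −173 kJ
ΔH_I − ΔH_II = −2913 kJ, so reaction I has the more negative ΔH; |ΔH_I − ΔH_II| = 2913 kJ.

Reaction I, by 2913 kJ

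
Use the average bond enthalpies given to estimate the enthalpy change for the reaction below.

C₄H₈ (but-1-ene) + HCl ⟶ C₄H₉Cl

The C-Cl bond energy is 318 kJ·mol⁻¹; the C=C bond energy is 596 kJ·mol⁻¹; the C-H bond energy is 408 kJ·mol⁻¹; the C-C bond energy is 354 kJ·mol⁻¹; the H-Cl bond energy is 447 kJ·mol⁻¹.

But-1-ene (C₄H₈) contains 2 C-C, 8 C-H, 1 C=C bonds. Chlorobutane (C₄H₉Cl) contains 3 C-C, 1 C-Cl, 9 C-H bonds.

Bonds broken (reactants):
  C-C: 2 × 354 = 708
  C-H: 8 × 408 = 3264
  C=C: 1 × 596 = 596
  H-Cl: 1 × 447 = 447
  Σ(broken) = 5015 kJ
Bonds formed (products):
  C-C: 3 × 354 = 1062
  C-Cl: 1 × 318 = 318
  C-H: 9 × 408 = 3672
  Σ(formed) = 5052 kJ
ΔH = Σ(broken) − Σ(formed) = 5015 − 5052 = −37 kJ

ΔH ≈ −37 kJ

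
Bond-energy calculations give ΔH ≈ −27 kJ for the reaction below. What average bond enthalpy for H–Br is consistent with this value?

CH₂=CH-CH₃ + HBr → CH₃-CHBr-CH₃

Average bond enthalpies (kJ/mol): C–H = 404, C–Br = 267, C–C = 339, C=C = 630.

D(H–Br) ≈ 353 kJ/mol

Let D be the H–Br bond energy.
Σ(broken) = 1×339 + 6×404 + 1×630 + 1×D = 3393 + D
Σ(formed) = 1×267 + 2×339 + 7×404 = 3773
ΔH = Σ(broken) − Σ(formed) = (3393 + D) − (3773) = −380 + D
Setting this equal to −27 kJ gives D = 353 kJ/mol.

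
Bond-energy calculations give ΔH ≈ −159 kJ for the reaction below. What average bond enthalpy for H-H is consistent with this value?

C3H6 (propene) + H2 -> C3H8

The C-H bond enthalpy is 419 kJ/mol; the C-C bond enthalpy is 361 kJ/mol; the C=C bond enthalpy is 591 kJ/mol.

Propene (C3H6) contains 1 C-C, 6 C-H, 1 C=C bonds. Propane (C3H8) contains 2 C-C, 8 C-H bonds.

Let D be the H-H bond energy.
Σ(broken) = 1×361 + 6×419 + 1×591 + 1×D = 3466 + D
Σ(formed) = 2×361 + 8×419 = 4074
ΔH = Σ(broken) − Σ(formed) = (3466 + D) − (4074) = −608 + D
Setting this equal to −159 kJ gives D = 449 kJ/mol.

D(H-H) ≈ 449 kJ/mol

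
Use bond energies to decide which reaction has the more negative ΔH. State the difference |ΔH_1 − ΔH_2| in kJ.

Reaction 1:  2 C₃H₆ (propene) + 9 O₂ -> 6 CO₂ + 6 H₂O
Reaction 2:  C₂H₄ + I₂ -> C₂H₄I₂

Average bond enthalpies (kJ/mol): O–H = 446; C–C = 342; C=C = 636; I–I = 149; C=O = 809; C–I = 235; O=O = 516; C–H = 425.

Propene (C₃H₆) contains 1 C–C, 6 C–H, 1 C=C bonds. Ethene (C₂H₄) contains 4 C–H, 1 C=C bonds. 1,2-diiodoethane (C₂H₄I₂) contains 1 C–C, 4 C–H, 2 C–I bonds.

Reaction 1:
  Bonds broken (reactants):
    C–C: 2 × 342 = 684
    C–H: 12 × 425 = 5100
    C=C: 2 × 636 = 1272
    O=O: 9 × 516 = 4644
    Σ(broken) = 11700 kJ
  Bonds formed (products):
    C=O: 12 × 809 = 9708
    O–H: 12 × 446 = 5352
    Σ(formed) = 15060 kJ
  ΔH_1 = 11700 − 15060 = −3360 kJ
Reaction 2:
  Bonds broken (reactants):
    C–H: 4 × 425 = 1700
    C=C: 1 × 636 = 636
    I–I: 1 × 149 = 149
    Σ(broken) = 2485 kJ
  Bonds formed (products):
    C–C: 1 × 342 = 342
    C–H: 4 × 425 = 1700
    C–I: 2 × 235 = 470
    Σ(formed) = 2512 kJ
  ΔH_2 = 2485 − 2512 = −27 kJ
ΔH_1 − ΔH_2 = −3333 kJ, so reaction 1 has the more negative ΔH; |ΔH_1 − ΔH_2| = 3333 kJ.

Reaction 1, by 3333 kJ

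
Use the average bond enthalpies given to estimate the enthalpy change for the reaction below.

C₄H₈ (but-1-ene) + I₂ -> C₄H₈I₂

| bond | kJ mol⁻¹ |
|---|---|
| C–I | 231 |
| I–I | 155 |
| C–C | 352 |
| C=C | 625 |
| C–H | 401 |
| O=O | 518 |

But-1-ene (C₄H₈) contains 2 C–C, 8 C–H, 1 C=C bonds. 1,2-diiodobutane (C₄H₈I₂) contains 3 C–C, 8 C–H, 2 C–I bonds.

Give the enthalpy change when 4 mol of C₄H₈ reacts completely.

Bonds broken (reactants):
  C–C: 2 × 352 = 704
  C–H: 8 × 401 = 3208
  C=C: 1 × 625 = 625
  I–I: 1 × 155 = 155
  Σ(broken) = 4692 kJ
Bonds formed (products):
  C–C: 3 × 352 = 1056
  C–H: 8 × 401 = 3208
  C–I: 2 × 231 = 462
  Σ(formed) = 4726 kJ
ΔH = Σ(broken) − Σ(formed) = 4692 − 4726 = −34 kJ
For 4× the reaction as written: 4 × (−34) = −136 kJ

ΔH = −136 kJ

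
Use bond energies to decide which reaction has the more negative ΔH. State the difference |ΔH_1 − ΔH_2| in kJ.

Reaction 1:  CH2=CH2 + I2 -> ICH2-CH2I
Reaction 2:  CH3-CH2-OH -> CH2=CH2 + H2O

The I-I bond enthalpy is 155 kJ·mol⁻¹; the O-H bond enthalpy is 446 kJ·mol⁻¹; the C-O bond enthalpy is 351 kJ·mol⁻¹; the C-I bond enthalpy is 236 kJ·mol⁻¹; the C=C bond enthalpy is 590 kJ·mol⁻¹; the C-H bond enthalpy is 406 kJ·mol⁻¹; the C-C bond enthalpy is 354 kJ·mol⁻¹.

Reaction 1:
  Bonds broken (reactants):
    C-H: 4 × 406 = 1624
    C=C: 1 × 590 = 590
    I-I: 1 × 155 = 155
    Σ(broken) = 2369 kJ
  Bonds formed (products):
    C-C: 1 × 354 = 354
    C-H: 4 × 406 = 1624
    C-I: 2 × 236 = 472
    Σ(formed) = 2450 kJ
  ΔH_1 = 2369 − 2450 = −81 kJ
Reaction 2:
  Bonds broken (reactants):
    C-C: 1 × 354 = 354
    C-H: 5 × 406 = 2030
    C-O: 1 × 351 = 351
    O-H: 1 × 446 = 446
    Σ(broken) = 3181 kJ
  Bonds formed (products):
    C-H: 4 × 406 = 1624
    C=C: 1 × 590 = 590
    O-H: 2 × 446 = 892
    Σ(formed) = 3106 kJ
  ΔH_2 = 3181 − 3106 = +75 kJ
ΔH_1 − ΔH_2 = −156 kJ, so reaction 1 has the more negative ΔH; |ΔH_1 − ΔH_2| = 156 kJ.

Reaction 1, by 156 kJ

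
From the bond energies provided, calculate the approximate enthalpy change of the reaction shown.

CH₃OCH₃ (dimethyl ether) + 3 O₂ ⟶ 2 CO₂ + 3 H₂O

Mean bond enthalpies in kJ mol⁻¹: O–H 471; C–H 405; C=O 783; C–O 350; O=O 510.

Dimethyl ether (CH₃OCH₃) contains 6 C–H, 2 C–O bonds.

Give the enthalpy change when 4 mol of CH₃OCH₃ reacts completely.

Bonds broken (reactants):
  C–H: 6 × 405 = 2430
  C–O: 2 × 350 = 700
  O=O: 3 × 510 = 1530
  Σ(broken) = 4660 kJ
Bonds formed (products):
  C=O: 4 × 783 = 3132
  O–H: 6 × 471 = 2826
  Σ(formed) = 5958 kJ
ΔH = Σ(broken) − Σ(formed) = 4660 − 5958 = −1298 kJ
For 4× the reaction as written: 4 × (−1298) = −5192 kJ

ΔH = −5192 kJ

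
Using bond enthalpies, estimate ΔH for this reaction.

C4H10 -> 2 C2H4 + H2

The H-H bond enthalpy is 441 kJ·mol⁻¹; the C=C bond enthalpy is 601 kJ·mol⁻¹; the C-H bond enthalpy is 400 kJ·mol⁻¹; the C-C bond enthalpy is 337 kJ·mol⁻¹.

ΔH ≈ +168 kJ

Bonds broken (reactants):
  C-C: 3 × 337 = 1011
  C-H: 10 × 400 = 4000
  Σ(broken) = 5011 kJ
Bonds formed (products):
  C-H: 8 × 400 = 3200
  C=C: 2 × 601 = 1202
  H-H: 1 × 441 = 441
  Σ(formed) = 4843 kJ
ΔH = Σ(broken) − Σ(formed) = 5011 − 4843 = +168 kJ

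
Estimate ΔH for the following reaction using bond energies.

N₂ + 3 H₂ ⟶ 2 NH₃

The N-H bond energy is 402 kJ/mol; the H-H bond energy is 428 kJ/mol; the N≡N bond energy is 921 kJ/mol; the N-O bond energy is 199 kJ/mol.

Bonds broken (reactants):
  H-H: 3 × 428 = 1284
  N≡N: 1 × 921 = 921
  Σ(broken) = 2205 kJ
Bonds formed (products):
  N-H: 6 × 402 = 2412
  Σ(formed) = 2412 kJ
ΔH = Σ(broken) − Σ(formed) = 2205 − 2412 = −207 kJ

ΔH ≈ −207 kJ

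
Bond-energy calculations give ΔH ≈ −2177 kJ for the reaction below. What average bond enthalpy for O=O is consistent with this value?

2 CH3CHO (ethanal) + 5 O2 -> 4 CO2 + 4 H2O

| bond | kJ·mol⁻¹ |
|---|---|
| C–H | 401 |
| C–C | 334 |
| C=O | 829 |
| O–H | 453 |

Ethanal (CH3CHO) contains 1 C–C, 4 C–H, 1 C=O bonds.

Let D be the O=O bond energy.
Σ(broken) = 2×334 + 8×401 + 2×829 + 5×D = 5534 + 5D
Σ(formed) = 8×829 + 8×453 = 10256
ΔH = Σ(broken) − Σ(formed) = (5534 + 5D) − (10256) = −4722 + 5D
Setting this equal to −2177 kJ gives 5D = 2545, so D = 509 kJ/mol.

D(O=O) ≈ 509 kJ/mol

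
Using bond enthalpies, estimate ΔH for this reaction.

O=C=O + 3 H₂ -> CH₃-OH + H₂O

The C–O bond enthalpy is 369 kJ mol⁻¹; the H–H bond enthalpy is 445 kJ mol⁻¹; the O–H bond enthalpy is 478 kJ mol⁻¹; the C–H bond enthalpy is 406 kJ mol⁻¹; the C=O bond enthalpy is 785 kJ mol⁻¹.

Bonds broken (reactants):
  C=O: 2 × 785 = 1570
  H–H: 3 × 445 = 1335
  Σ(broken) = 2905 kJ
Bonds formed (products):
  C–H: 3 × 406 = 1218
  C–O: 1 × 369 = 369
  O–H: 3 × 478 = 1434
  Σ(formed) = 3021 kJ
ΔH = Σ(broken) − Σ(formed) = 2905 − 3021 = −116 kJ

ΔH ≈ −116 kJ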